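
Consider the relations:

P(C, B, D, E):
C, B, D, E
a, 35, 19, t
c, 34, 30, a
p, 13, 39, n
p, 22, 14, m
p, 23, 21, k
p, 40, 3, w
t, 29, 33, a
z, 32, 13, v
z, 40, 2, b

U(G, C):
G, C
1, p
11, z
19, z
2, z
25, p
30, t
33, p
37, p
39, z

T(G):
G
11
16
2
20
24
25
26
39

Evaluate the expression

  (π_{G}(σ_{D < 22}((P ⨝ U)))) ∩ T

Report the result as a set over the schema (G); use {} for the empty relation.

{11, 2, 25, 39}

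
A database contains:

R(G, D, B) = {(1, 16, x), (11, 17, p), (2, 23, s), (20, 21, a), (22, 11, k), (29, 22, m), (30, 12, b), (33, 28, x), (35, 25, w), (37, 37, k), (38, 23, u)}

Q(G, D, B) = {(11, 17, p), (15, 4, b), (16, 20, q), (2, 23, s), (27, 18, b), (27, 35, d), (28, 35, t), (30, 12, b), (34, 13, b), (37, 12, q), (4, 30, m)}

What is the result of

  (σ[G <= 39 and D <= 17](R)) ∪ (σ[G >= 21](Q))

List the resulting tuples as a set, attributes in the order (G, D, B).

{(1, 16, x), (11, 17, p), (22, 11, k), (27, 18, b), (27, 35, d), (28, 35, t), (30, 12, b), (34, 13, b), (37, 12, q)}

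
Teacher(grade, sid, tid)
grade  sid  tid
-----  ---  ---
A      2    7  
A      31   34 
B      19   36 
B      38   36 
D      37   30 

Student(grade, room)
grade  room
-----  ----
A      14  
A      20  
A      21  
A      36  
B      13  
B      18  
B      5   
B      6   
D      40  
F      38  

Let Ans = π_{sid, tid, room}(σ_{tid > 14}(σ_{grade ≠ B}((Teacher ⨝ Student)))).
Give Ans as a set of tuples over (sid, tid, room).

Joining Teacher and Student on grade yields {(A, 2, 7, 14), (A, 2, 7, 20), (A, 2, 7, 21), (A, 2, 7, 36), (A, 31, 34, 14), (A, 31, 34, 20), (A, 31, 34, 21), (A, 31, 34, 36), (B, 19, 36, 13), (B, 19, 36, 18), (B, 19, 36, 5), (B, 19, 36, 6), (B, 38, 36, 13), (B, 38, 36, 18), (B, 38, 36, 5), (B, 38, 36, 6), (D, 37, 30, 40)}.
Filtering on grade ≠ B leaves {(A, 2, 7, 14), (A, 2, 7, 20), (A, 2, 7, 21), (A, 2, 7, 36), (A, 31, 34, 14), (A, 31, 34, 20), (A, 31, 34, 21), (A, 31, 34, 36), (D, 37, 30, 40)}.
Filtering on tid > 14 leaves {(A, 31, 34, 14), (A, 31, 34, 20), (A, 31, 34, 21), (A, 31, 34, 36), (D, 37, 30, 40)}.
Keep only column(s) sid, tid, room: {(31, 34, 14), (31, 34, 20), (31, 34, 21), (31, 34, 36), (37, 30, 40)}

{(31, 34, 14), (31, 34, 20), (31, 34, 21), (31, 34, 36), (37, 30, 40)}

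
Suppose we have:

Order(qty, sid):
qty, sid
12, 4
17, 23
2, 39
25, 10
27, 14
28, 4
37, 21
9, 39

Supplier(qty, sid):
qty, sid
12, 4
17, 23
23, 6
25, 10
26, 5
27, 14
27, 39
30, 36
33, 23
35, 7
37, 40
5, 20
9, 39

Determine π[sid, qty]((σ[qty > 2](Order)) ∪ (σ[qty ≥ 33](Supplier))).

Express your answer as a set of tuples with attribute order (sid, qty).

{(10, 25), (14, 27), (21, 37), (23, 17), (23, 33), (39, 9), (4, 12), (4, 28), (40, 37), (7, 35)}

Apply σ_{qty > 2}; surviving tuples: {(12, 4), (17, 23), (25, 10), (27, 14), (28, 4), (37, 21), (9, 39)}
Apply σ_{qty ≥ 33}; surviving tuples: {(33, 23), (35, 7), (37, 40)}
Taking the union: {(12, 4), (17, 23), (25, 10), (27, 14), (28, 4), (33, 23), (35, 7), (37, 21), (37, 40), (9, 39)}
Keep only column(s) sid, qty: {(10, 25), (14, 27), (21, 37), (23, 17), (23, 33), (39, 9), (4, 12), (4, 28), (40, 37), (7, 35)}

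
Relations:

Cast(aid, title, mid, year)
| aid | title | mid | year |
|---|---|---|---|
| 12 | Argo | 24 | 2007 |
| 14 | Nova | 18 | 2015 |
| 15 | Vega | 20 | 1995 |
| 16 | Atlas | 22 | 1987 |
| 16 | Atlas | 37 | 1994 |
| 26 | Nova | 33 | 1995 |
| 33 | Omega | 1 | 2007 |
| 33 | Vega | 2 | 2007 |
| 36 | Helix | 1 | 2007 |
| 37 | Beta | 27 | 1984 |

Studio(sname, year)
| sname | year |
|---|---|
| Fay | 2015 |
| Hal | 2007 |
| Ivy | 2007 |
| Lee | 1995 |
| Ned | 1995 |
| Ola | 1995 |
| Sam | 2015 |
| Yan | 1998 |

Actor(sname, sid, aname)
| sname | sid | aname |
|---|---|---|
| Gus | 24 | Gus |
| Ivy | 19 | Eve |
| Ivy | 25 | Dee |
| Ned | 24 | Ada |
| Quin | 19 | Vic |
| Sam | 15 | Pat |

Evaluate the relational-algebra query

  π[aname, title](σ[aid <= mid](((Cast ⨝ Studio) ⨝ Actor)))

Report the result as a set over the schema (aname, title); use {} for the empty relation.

{(Ada, Nova), (Ada, Vega), (Dee, Argo), (Eve, Argo), (Pat, Nova)}

Natural join on year: {(12, Argo, 24, 2007, Hal), (12, Argo, 24, 2007, Ivy), (14, Nova, 18, 2015, Fay), (14, Nova, 18, 2015, Sam), (15, Vega, 20, 1995, Lee), (15, Vega, 20, 1995, Ned), (15, Vega, 20, 1995, Ola), (26, Nova, 33, 1995, Lee), (26, Nova, 33, 1995, Ned), (26, Nova, 33, 1995, Ola), (33, Omega, 1, 2007, Hal), (33, Omega, 1, 2007, Ivy), (33, Vega, 2, 2007, Hal), (33, Vega, 2, 2007, Ivy), (36, Helix, 1, 2007, Hal), (36, Helix, 1, 2007, Ivy)}
Natural join on sname: {(12, Argo, 24, 2007, Ivy, 19, Eve), (12, Argo, 24, 2007, Ivy, 25, Dee), (14, Nova, 18, 2015, Sam, 15, Pat), (15, Vega, 20, 1995, Ned, 24, Ada), (26, Nova, 33, 1995, Ned, 24, Ada), (33, Omega, 1, 2007, Ivy, 19, Eve), (33, Omega, 1, 2007, Ivy, 25, Dee), (33, Vega, 2, 2007, Ivy, 19, Eve), (33, Vega, 2, 2007, Ivy, 25, Dee), (36, Helix, 1, 2007, Ivy, 19, Eve), (36, Helix, 1, 2007, Ivy, 25, Dee)}
Selection aid <= mid: {(12, Argo, 24, 2007, Ivy, 19, Eve), (12, Argo, 24, 2007, Ivy, 25, Dee), (14, Nova, 18, 2015, Sam, 15, Pat), (15, Vega, 20, 1995, Ned, 24, Ada), (26, Nova, 33, 1995, Ned, 24, Ada)}
π[aname, title]: project onto (aname, title) → {(Ada, Nova), (Ada, Vega), (Dee, Argo), (Eve, Argo), (Pat, Nova)}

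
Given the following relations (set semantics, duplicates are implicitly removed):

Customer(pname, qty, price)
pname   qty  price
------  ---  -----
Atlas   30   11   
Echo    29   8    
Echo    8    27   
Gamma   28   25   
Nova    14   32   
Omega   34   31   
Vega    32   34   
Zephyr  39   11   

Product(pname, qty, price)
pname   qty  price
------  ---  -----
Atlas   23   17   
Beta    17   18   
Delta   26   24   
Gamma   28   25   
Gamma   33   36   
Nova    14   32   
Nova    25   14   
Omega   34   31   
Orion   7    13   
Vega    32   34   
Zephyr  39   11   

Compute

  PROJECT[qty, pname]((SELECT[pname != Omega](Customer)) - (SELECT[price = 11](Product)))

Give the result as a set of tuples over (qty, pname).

Filtering on pname != Omega leaves {(Atlas, 30, 11), (Echo, 29, 8), (Echo, 8, 27), (Gamma, 28, 25), (Nova, 14, 32), (Vega, 32, 34), (Zephyr, 39, 11)}.
Filtering on price = 11 leaves {(Zephyr, 39, 11)}.
Taking the difference: {(Atlas, 30, 11), (Echo, 29, 8), (Echo, 8, 27), (Gamma, 28, 25), (Nova, 14, 32), (Vega, 32, 34)}
π_{qty, pname} gives {(14, Nova), (28, Gamma), (29, Echo), (30, Atlas), (32, Vega), (8, Echo)}.

{(14, Nova), (28, Gamma), (29, Echo), (30, Atlas), (32, Vega), (8, Echo)}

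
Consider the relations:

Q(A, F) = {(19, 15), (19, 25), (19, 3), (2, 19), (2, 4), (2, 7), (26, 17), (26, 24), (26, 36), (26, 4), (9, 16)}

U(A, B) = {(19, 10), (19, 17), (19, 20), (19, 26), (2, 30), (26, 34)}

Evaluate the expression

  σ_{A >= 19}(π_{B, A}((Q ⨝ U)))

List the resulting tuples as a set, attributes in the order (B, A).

Q ⋈ U (natural join on A): {(19, 15, 10), (19, 15, 17), (19, 15, 20), (19, 15, 26), (19, 25, 10), (19, 25, 17), (19, 25, 20), (19, 25, 26), (19, 3, 10), (19, 3, 17), (19, 3, 20), (19, 3, 26), (2, 19, 30), (2, 4, 30), (2, 7, 30), (26, 17, 34), (26, 24, 34), (26, 36, 34), (26, 4, 34)}
Projecting to B, A (13 duplicate(s) eliminated): {(10, 19), (17, 19), (20, 19), (26, 19), (30, 2), (34, 26)}
Selection A >= 19: {(10, 19), (17, 19), (20, 19), (26, 19), (34, 26)}

{(10, 19), (17, 19), (20, 19), (26, 19), (34, 26)}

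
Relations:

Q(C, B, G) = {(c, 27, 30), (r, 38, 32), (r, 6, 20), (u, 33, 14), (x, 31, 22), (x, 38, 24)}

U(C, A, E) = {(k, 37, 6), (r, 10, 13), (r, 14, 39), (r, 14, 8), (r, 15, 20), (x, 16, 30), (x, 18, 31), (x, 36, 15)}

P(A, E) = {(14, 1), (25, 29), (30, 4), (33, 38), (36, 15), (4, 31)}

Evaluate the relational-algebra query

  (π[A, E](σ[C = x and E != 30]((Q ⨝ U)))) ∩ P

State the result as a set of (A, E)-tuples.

{(36, 15)}

Q ⋈ U (natural join on C): {(r, 38, 32, 10, 13), (r, 38, 32, 14, 39), (r, 38, 32, 14, 8), (r, 38, 32, 15, 20), (r, 6, 20, 10, 13), (r, 6, 20, 14, 39), (r, 6, 20, 14, 8), (r, 6, 20, 15, 20), (x, 31, 22, 16, 30), (x, 31, 22, 18, 31), (x, 31, 22, 36, 15), (x, 38, 24, 16, 30), (x, 38, 24, 18, 31), (x, 38, 24, 36, 15)}
Apply σ_{C = x and E != 30}; surviving tuples: {(x, 31, 22, 18, 31), (x, 31, 22, 36, 15), (x, 38, 24, 18, 31), (x, 38, 24, 36, 15)}
π[A, E]: project onto (A, E) (2 duplicate(s) eliminated) → {(18, 31), (36, 15)}
Taking the intersection: {(36, 15)}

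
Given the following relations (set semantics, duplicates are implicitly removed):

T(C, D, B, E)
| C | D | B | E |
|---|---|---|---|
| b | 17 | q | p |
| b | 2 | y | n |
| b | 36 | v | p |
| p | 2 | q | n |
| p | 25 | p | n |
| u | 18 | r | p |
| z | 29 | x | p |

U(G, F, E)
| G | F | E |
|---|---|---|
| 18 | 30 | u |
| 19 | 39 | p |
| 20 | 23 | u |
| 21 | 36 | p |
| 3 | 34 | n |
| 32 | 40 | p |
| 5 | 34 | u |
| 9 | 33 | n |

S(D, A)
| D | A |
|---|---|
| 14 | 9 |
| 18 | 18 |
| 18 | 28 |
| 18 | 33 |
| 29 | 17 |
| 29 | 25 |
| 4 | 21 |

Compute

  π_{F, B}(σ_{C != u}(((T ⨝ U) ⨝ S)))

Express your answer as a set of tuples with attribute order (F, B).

Joining T and U on E yields {(b, 17, q, p, 19, 39), (b, 17, q, p, 21, 36), (b, 17, q, p, 32, 40), (b, 2, y, n, 3, 34), (b, 2, y, n, 9, 33), (b, 36, v, p, 19, 39), (b, 36, v, p, 21, 36), (b, 36, v, p, 32, 40), (p, 2, q, n, 3, 34), (p, 2, q, n, 9, 33), (p, 25, p, n, 3, 34), (p, 25, p, n, 9, 33), (u, 18, r, p, 19, 39), (u, 18, r, p, 21, 36), (u, 18, r, p, 32, 40), (z, 29, x, p, 19, 39), (z, 29, x, p, 21, 36), (z, 29, x, p, 32, 40)}.
Joining (T ⨝ U) and S on D yields {(u, 18, r, p, 19, 39, 18), (u, 18, r, p, 19, 39, 28), (u, 18, r, p, 19, 39, 33), (u, 18, r, p, 21, 36, 18), (u, 18, r, p, 21, 36, 28), (u, 18, r, p, 21, 36, 33), (u, 18, r, p, 32, 40, 18), (u, 18, r, p, 32, 40, 28), (u, 18, r, p, 32, 40, 33), (z, 29, x, p, 19, 39, 17), (z, 29, x, p, 19, 39, 25), (z, 29, x, p, 21, 36, 17), (z, 29, x, p, 21, 36, 25), (z, 29, x, p, 32, 40, 17), (z, 29, x, p, 32, 40, 25)}.
σ[C != u]: keep tuples satisfying C != u → {(z, 29, x, p, 19, 39, 17), (z, 29, x, p, 19, 39, 25), (z, 29, x, p, 21, 36, 17), (z, 29, x, p, 21, 36, 25), (z, 29, x, p, 32, 40, 17), (z, 29, x, p, 32, 40, 25)}
Keep only column(s) F, B (3 duplicate(s) eliminated): {(36, x), (39, x), (40, x)}

{(36, x), (39, x), (40, x)}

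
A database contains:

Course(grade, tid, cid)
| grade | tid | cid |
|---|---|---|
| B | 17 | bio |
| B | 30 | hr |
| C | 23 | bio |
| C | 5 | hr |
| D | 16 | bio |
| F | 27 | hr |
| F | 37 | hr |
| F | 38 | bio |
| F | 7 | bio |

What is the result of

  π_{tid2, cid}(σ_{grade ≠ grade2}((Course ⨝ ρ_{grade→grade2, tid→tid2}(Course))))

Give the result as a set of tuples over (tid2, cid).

ρ[grade→grade2, tid→tid2]: schema becomes (grade2, tid2, cid); tuples unchanged.
Joining Course and ρ_{grade→grade2, tid→tid2}(Course) on cid yields {(B, 17, bio, B, 17), (B, 17, bio, C, 23), (B, 17, bio, D, 16), (B, 17, bio, F, 38), (B, 17, bio, F, 7), (B, 30, hr, B, 30), (B, 30, hr, C, 5), (B, 30, hr, F, 27), (B, 30, hr, F, 37), (C, 23, bio, B, 17), (C, 23, bio, C, 23), (C, 23, bio, D, 16), (C, 23, bio, F, 38), (C, 23, bio, F, 7), (C, 5, hr, B, 30), (C, 5, hr, C, 5), (C, 5, hr, F, 27), (C, 5, hr, F, 37), (D, 16, bio, B, 17), (D, 16, bio, C, 23), (D, 16, bio, D, 16), (D, 16, bio, F, 38), (D, 16, bio, F, 7), (F, 27, hr, B, 30), (F, 27, hr, C, 5), (F, 27, hr, F, 27), (F, 27, hr, F, 37), (F, 37, hr, B, 30), (F, 37, hr, C, 5), (F, 37, hr, F, 27), (F, 37, hr, F, 37), (F, 38, bio, B, 17), (F, 38, bio, C, 23), (F, 38, bio, D, 16), (F, 38, bio, F, 38), (F, 38, bio, F, 7), (F, 7, bio, B, 17), (F, 7, bio, C, 23), (F, 7, bio, D, 16), (F, 7, bio, F, 38), (F, 7, bio, F, 7)}.
Apply σ_{grade ≠ grade2}; surviving tuples: {(B, 17, bio, C, 23), (B, 17, bio, D, 16), (B, 17, bio, F, 38), (B, 17, bio, F, 7), (B, 30, hr, C, 5), (B, 30, hr, F, 27), (B, 30, hr, F, 37), (C, 23, bio, B, 17), (C, 23, bio, D, 16), (C, 23, bio, F, 38), (C, 23, bio, F, 7), (C, 5, hr, B, 30), (C, 5, hr, F, 27), (C, 5, hr, F, 37), (D, 16, bio, B, 17), (D, 16, bio, C, 23), (D, 16, bio, F, 38), (D, 16, bio, F, 7), (F, 27, hr, B, 30), (F, 27, hr, C, 5), (F, 37, hr, B, 30), (F, 37, hr, C, 5), (F, 38, bio, B, 17), (F, 38, bio, C, 23), (F, 38, bio, D, 16), (F, 7, bio, B, 17), (F, 7, bio, C, 23), (F, 7, bio, D, 16)}
π[tid2, cid]: project onto (tid2, cid) (19 duplicate(s) eliminated) → {(16, bio), (17, bio), (23, bio), (27, hr), (30, hr), (37, hr), (38, bio), (5, hr), (7, bio)}

{(16, bio), (17, bio), (23, bio), (27, hr), (30, hr), (37, hr), (38, bio), (5, hr), (7, bio)}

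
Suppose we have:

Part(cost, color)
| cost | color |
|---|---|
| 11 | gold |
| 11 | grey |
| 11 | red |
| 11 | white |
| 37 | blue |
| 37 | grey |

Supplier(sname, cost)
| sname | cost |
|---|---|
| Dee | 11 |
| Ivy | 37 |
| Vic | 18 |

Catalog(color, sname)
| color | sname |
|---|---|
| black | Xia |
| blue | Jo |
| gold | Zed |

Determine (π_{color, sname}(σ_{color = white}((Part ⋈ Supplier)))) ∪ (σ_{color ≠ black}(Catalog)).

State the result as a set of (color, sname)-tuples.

{(blue, Jo), (gold, Zed), (white, Dee)}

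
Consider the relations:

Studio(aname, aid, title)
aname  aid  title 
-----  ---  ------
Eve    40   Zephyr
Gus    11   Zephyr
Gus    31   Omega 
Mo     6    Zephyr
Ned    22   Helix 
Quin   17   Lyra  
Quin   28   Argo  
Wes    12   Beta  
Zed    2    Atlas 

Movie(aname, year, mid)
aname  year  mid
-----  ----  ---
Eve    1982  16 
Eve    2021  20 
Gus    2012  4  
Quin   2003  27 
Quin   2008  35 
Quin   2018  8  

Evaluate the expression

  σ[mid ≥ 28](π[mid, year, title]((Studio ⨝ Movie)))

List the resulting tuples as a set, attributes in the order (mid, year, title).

{(35, 2008, Argo), (35, 2008, Lyra)}

Joining Studio and Movie on aname yields {(Eve, 40, Zephyr, 1982, 16), (Eve, 40, Zephyr, 2021, 20), (Gus, 11, Zephyr, 2012, 4), (Gus, 31, Omega, 2012, 4), (Quin, 17, Lyra, 2003, 27), (Quin, 17, Lyra, 2008, 35), (Quin, 17, Lyra, 2018, 8), (Quin, 28, Argo, 2003, 27), (Quin, 28, Argo, 2008, 35), (Quin, 28, Argo, 2018, 8)}.
Keep only column(s) mid, year, title: {(16, 1982, Zephyr), (20, 2021, Zephyr), (27, 2003, Argo), (27, 2003, Lyra), (35, 2008, Argo), (35, 2008, Lyra), (4, 2012, Omega), (4, 2012, Zephyr), (8, 2018, Argo), (8, 2018, Lyra)}
Apply σ_{mid ≥ 28}; surviving tuples: {(35, 2008, Argo), (35, 2008, Lyra)}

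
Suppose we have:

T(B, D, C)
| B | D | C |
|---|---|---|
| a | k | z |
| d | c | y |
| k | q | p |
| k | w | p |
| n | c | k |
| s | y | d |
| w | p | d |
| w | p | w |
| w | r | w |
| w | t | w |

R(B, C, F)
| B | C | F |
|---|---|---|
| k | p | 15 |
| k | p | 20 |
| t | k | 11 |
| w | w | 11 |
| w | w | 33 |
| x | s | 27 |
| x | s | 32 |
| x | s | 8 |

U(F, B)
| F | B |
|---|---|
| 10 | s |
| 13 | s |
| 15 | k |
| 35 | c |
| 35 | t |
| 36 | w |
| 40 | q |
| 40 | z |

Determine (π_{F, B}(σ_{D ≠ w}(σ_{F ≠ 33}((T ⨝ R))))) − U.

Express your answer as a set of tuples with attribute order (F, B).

{(11, w), (20, k)}

Joining T and R on B, C yields {(k, q, p, 15), (k, q, p, 20), (k, w, p, 15), (k, w, p, 20), (w, p, w, 11), (w, p, w, 33), (w, r, w, 11), (w, r, w, 33), (w, t, w, 11), (w, t, w, 33)}.
Selection F ≠ 33: {(k, q, p, 15), (k, q, p, 20), (k, w, p, 15), (k, w, p, 20), (w, p, w, 11), (w, r, w, 11), (w, t, w, 11)}
Selection D ≠ w: {(k, q, p, 15), (k, q, p, 20), (w, p, w, 11), (w, r, w, 11), (w, t, w, 11)}
π[F, B]: project onto (F, B) (2 duplicate(s) eliminated) → {(11, w), (15, k), (20, k)}
Taking the difference: {(11, w), (20, k)}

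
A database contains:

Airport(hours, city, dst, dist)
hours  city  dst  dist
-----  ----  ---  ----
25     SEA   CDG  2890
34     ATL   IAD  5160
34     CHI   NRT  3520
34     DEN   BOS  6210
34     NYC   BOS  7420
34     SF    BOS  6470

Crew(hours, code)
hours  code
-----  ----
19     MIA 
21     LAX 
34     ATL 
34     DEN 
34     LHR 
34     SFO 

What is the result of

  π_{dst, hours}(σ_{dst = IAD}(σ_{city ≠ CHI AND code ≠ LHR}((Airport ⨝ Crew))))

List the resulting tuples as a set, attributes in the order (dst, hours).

Airport ⋈ Crew (natural join on hours): {(34, ATL, IAD, 5160, ATL), (34, ATL, IAD, 5160, DEN), (34, ATL, IAD, 5160, LHR), (34, ATL, IAD, 5160, SFO), (34, CHI, NRT, 3520, ATL), (34, CHI, NRT, 3520, DEN), (34, CHI, NRT, 3520, LHR), (34, CHI, NRT, 3520, SFO), (34, DEN, BOS, 6210, ATL), (34, DEN, BOS, 6210, DEN), (34, DEN, BOS, 6210, LHR), (34, DEN, BOS, 6210, SFO), (34, NYC, BOS, 7420, ATL), (34, NYC, BOS, 7420, DEN), (34, NYC, BOS, 7420, LHR), (34, NYC, BOS, 7420, SFO), (34, SF, BOS, 6470, ATL), (34, SF, BOS, 6470, DEN), (34, SF, BOS, 6470, LHR), (34, SF, BOS, 6470, SFO)}
Apply σ_{city ≠ CHI AND code ≠ LHR}; surviving tuples: {(34, ATL, IAD, 5160, ATL), (34, ATL, IAD, 5160, DEN), (34, ATL, IAD, 5160, SFO), (34, DEN, BOS, 6210, ATL), (34, DEN, BOS, 6210, DEN), (34, DEN, BOS, 6210, SFO), (34, NYC, BOS, 7420, ATL), (34, NYC, BOS, 7420, DEN), (34, NYC, BOS, 7420, SFO), (34, SF, BOS, 6470, ATL), (34, SF, BOS, 6470, DEN), (34, SF, BOS, 6470, SFO)}
Apply σ_{dst = IAD}; surviving tuples: {(34, ATL, IAD, 5160, ATL), (34, ATL, IAD, 5160, DEN), (34, ATL, IAD, 5160, SFO)}
π[dst, hours]: project onto (dst, hours) (2 duplicate(s) eliminated) → {(IAD, 34)}

{(IAD, 34)}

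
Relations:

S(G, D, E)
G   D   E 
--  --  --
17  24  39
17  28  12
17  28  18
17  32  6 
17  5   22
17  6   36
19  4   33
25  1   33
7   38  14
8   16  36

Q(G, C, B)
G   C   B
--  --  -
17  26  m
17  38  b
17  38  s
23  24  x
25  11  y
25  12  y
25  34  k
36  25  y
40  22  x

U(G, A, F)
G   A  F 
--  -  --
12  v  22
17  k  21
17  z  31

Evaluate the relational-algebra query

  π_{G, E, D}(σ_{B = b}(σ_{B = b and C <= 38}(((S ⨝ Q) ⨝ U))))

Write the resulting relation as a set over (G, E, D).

{(17, 12, 28), (17, 18, 28), (17, 22, 5), (17, 36, 6), (17, 39, 24), (17, 6, 32)}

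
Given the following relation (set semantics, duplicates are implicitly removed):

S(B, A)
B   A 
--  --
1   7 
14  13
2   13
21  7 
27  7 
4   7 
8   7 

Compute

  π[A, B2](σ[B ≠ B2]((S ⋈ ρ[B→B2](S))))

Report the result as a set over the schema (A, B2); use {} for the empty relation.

{(13, 14), (13, 2), (7, 1), (7, 21), (7, 27), (7, 4), (7, 8)}

ρ[B→B2]: schema becomes (B2, A); tuples unchanged.
Joining S and ρ[B→B2](S) on A yields {(1, 7, 1), (1, 7, 21), (1, 7, 27), (1, 7, 4), (1, 7, 8), (14, 13, 14), (14, 13, 2), (2, 13, 14), (2, 13, 2), (21, 7, 1), (21, 7, 21), (21, 7, 27), (21, 7, 4), (21, 7, 8), (27, 7, 1), (27, 7, 21), (27, 7, 27), (27, 7, 4), (27, 7, 8), (4, 7, 1), (4, 7, 21), (4, 7, 27), (4, 7, 4), (4, 7, 8), (8, 7, 1), (8, 7, 21), (8, 7, 27), (8, 7, 4), (8, 7, 8)}.
σ[B ≠ B2]: keep tuples satisfying B ≠ B2 → {(1, 7, 21), (1, 7, 27), (1, 7, 4), (1, 7, 8), (14, 13, 2), (2, 13, 14), (21, 7, 1), (21, 7, 27), (21, 7, 4), (21, 7, 8), (27, 7, 1), (27, 7, 21), (27, 7, 4), (27, 7, 8), (4, 7, 1), (4, 7, 21), (4, 7, 27), (4, 7, 8), (8, 7, 1), (8, 7, 21), (8, 7, 27), (8, 7, 4)}
Keep only column(s) A, B2 (15 duplicate(s) eliminated): {(13, 14), (13, 2), (7, 1), (7, 21), (7, 27), (7, 4), (7, 8)}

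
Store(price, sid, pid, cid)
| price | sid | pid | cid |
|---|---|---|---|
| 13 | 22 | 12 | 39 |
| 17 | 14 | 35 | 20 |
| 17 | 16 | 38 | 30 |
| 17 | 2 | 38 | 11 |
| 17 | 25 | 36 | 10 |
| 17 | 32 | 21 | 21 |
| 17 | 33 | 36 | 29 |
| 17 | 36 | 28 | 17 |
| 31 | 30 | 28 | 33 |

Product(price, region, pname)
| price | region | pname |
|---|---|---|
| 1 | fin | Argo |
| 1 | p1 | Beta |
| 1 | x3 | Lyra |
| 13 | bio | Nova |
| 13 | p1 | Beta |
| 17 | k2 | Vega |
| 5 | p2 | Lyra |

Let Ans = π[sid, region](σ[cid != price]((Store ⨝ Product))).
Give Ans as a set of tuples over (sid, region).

{(14, k2), (16, k2), (2, k2), (22, bio), (22, p1), (25, k2), (32, k2), (33, k2)}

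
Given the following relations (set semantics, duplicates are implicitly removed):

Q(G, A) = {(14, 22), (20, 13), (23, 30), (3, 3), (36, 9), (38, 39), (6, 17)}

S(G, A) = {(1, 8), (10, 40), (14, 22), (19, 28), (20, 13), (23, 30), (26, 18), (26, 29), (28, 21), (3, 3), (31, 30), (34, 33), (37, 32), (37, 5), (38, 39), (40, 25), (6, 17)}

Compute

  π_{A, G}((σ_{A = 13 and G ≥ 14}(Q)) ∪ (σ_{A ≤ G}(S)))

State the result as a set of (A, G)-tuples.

σ[A = 13 and G ≥ 14]: keep tuples satisfying A = 13 and G ≥ 14 → {(20, 13)}
σ[A ≤ G]: keep tuples satisfying A ≤ G → {(20, 13), (26, 18), (28, 21), (3, 3), (31, 30), (34, 33), (37, 32), (37, 5), (40, 25)}
Set union of the two operands is {(20, 13), (26, 18), (28, 21), (3, 3), (31, 30), (34, 33), (37, 32), (37, 5), (40, 25)}.
π_{A, G} gives {(13, 20), (18, 26), (21, 28), (25, 40), (3, 3), (30, 31), (32, 37), (33, 34), (5, 37)}.

{(13, 20), (18, 26), (21, 28), (25, 40), (3, 3), (30, 31), (32, 37), (33, 34), (5, 37)}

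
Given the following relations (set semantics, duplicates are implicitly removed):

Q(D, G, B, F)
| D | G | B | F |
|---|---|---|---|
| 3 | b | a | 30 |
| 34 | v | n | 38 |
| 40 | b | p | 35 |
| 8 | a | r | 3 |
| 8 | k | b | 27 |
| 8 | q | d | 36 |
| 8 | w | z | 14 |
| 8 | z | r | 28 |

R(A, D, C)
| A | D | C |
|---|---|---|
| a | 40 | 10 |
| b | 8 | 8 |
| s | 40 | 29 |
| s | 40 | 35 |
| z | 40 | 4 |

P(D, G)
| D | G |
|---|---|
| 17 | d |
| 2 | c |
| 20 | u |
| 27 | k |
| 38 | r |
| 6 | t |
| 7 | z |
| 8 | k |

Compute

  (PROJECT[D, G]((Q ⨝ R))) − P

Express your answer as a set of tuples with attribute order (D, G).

{(40, b), (8, a), (8, q), (8, w), (8, z)}

Joining Q and R on D yields {(40, b, p, 35, a, 10), (40, b, p, 35, s, 29), (40, b, p, 35, s, 35), (40, b, p, 35, z, 4), (8, a, r, 3, b, 8), (8, k, b, 27, b, 8), (8, q, d, 36, b, 8), (8, w, z, 14, b, 8), (8, z, r, 28, b, 8)}.
Projecting to D, G (3 duplicate(s) eliminated): {(40, b), (8, a), (8, k), (8, q), (8, w), (8, z)}
Set difference of the two operands is {(40, b), (8, a), (8, q), (8, w), (8, z)}.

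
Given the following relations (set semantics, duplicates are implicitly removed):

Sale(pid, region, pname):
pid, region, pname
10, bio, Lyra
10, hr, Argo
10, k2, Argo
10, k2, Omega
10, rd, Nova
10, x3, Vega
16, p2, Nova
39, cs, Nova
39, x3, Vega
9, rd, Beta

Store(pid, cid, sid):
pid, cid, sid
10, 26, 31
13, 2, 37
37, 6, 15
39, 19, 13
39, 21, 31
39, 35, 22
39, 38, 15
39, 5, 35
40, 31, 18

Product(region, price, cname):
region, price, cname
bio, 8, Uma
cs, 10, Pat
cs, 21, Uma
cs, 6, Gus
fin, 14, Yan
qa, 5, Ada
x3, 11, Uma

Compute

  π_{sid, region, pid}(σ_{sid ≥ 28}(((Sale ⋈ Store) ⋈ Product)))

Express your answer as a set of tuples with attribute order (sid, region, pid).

{(31, bio, 10), (31, cs, 39), (31, x3, 10), (31, x3, 39), (35, cs, 39), (35, x3, 39)}

Sale ⋈ Store (natural join on pid): {(10, bio, Lyra, 26, 31), (10, hr, Argo, 26, 31), (10, k2, Argo, 26, 31), (10, k2, Omega, 26, 31), (10, rd, Nova, 26, 31), (10, x3, Vega, 26, 31), (39, cs, Nova, 19, 13), (39, cs, Nova, 21, 31), (39, cs, Nova, 35, 22), (39, cs, Nova, 38, 15), (39, cs, Nova, 5, 35), (39, x3, Vega, 19, 13), (39, x3, Vega, 21, 31), (39, x3, Vega, 35, 22), (39, x3, Vega, 38, 15), (39, x3, Vega, 5, 35)}
(Sale ⋈ Store) ⋈ Product (natural join on region): {(10, bio, Lyra, 26, 31, 8, Uma), (10, x3, Vega, 26, 31, 11, Uma), (39, cs, Nova, 19, 13, 10, Pat), (39, cs, Nova, 19, 13, 21, Uma), (39, cs, Nova, 19, 13, 6, Gus), (39, cs, Nova, 21, 31, 10, Pat), (39, cs, Nova, 21, 31, 21, Uma), (39, cs, Nova, 21, 31, 6, Gus), (39, cs, Nova, 35, 22, 10, Pat), (39, cs, Nova, 35, 22, 21, Uma), (39, cs, Nova, 35, 22, 6, Gus), (39, cs, Nova, 38, 15, 10, Pat), (39, cs, Nova, 38, 15, 21, Uma), (39, cs, Nova, 38, 15, 6, Gus), (39, cs, Nova, 5, 35, 10, Pat), (39, cs, Nova, 5, 35, 21, Uma), (39, cs, Nova, 5, 35, 6, Gus), (39, x3, Vega, 19, 13, 11, Uma), (39, x3, Vega, 21, 31, 11, Uma), (39, x3, Vega, 35, 22, 11, Uma), (39, x3, Vega, 38, 15, 11, Uma), (39, x3, Vega, 5, 35, 11, Uma)}
Apply σ_{sid ≥ 28}; surviving tuples: {(10, bio, Lyra, 26, 31, 8, Uma), (10, x3, Vega, 26, 31, 11, Uma), (39, cs, Nova, 21, 31, 10, Pat), (39, cs, Nova, 21, 31, 21, Uma), (39, cs, Nova, 21, 31, 6, Gus), (39, cs, Nova, 5, 35, 10, Pat), (39, cs, Nova, 5, 35, 21, Uma), (39, cs, Nova, 5, 35, 6, Gus), (39, x3, Vega, 21, 31, 11, Uma), (39, x3, Vega, 5, 35, 11, Uma)}
π[sid, region, pid]: project onto (sid, region, pid) (4 duplicate(s) eliminated) → {(31, bio, 10), (31, cs, 39), (31, x3, 10), (31, x3, 39), (35, cs, 39), (35, x3, 39)}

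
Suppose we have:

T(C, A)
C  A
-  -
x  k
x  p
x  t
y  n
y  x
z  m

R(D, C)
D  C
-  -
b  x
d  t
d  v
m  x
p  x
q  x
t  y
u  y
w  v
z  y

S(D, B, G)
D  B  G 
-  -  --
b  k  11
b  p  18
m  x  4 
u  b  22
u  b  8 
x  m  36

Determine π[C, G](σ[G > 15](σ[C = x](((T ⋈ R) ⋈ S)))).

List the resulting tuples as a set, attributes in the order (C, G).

Natural join on C: {(x, k, b), (x, k, m), (x, k, p), (x, k, q), (x, p, b), (x, p, m), (x, p, p), (x, p, q), (x, t, b), (x, t, m), (x, t, p), (x, t, q), (y, n, t), (y, n, u), (y, n, z), (y, x, t), (y, x, u), (y, x, z)}
Natural join on D: {(x, k, b, k, 11), (x, k, b, p, 18), (x, k, m, x, 4), (x, p, b, k, 11), (x, p, b, p, 18), (x, p, m, x, 4), (x, t, b, k, 11), (x, t, b, p, 18), (x, t, m, x, 4), (y, n, u, b, 22), (y, n, u, b, 8), (y, x, u, b, 22), (y, x, u, b, 8)}
Filtering on C = x leaves {(x, k, b, k, 11), (x, k, b, p, 18), (x, k, m, x, 4), (x, p, b, k, 11), (x, p, b, p, 18), (x, p, m, x, 4), (x, t, b, k, 11), (x, t, b, p, 18), (x, t, m, x, 4)}.
Filtering on G > 15 leaves {(x, k, b, p, 18), (x, p, b, p, 18), (x, t, b, p, 18)}.
Keep only column(s) C, G (2 duplicate(s) eliminated): {(x, 18)}

{(x, 18)}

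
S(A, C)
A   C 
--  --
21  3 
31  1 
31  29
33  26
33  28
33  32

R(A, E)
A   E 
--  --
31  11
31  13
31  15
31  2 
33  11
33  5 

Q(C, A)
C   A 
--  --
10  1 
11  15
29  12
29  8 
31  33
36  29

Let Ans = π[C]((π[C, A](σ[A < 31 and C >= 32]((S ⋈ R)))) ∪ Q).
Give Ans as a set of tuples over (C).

Joining S and R on A yields {(31, 1, 11), (31, 1, 13), (31, 1, 15), (31, 1, 2), (31, 29, 11), (31, 29, 13), (31, 29, 15), (31, 29, 2), (33, 26, 11), (33, 26, 5), (33, 28, 11), (33, 28, 5), (33, 32, 11), (33, 32, 5)}.
Apply σ_{A < 31 and C >= 32}; surviving tuples: {}
Projecting to C, A: {}
Set union of the two operands is {(10, 1), (11, 15), (29, 12), (29, 8), (31, 33), (36, 29)}.
Projecting to C (1 duplicate(s) eliminated): {10, 11, 29, 31, 36}

{10, 11, 29, 31, 36}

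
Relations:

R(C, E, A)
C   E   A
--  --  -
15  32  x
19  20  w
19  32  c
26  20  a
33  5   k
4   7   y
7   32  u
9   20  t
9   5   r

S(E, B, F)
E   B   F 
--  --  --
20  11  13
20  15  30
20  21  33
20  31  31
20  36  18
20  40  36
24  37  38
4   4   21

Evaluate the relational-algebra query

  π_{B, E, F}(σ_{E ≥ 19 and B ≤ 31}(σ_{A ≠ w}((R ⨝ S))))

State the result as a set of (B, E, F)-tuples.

R ⋈ S (natural join on E): {(19, 20, w, 11, 13), (19, 20, w, 15, 30), (19, 20, w, 21, 33), (19, 20, w, 31, 31), (19, 20, w, 36, 18), (19, 20, w, 40, 36), (26, 20, a, 11, 13), (26, 20, a, 15, 30), (26, 20, a, 21, 33), (26, 20, a, 31, 31), (26, 20, a, 36, 18), (26, 20, a, 40, 36), (9, 20, t, 11, 13), (9, 20, t, 15, 30), (9, 20, t, 21, 33), (9, 20, t, 31, 31), (9, 20, t, 36, 18), (9, 20, t, 40, 36)}
σ[A ≠ w]: keep tuples satisfying A ≠ w → {(26, 20, a, 11, 13), (26, 20, a, 15, 30), (26, 20, a, 21, 33), (26, 20, a, 31, 31), (26, 20, a, 36, 18), (26, 20, a, 40, 36), (9, 20, t, 11, 13), (9, 20, t, 15, 30), (9, 20, t, 21, 33), (9, 20, t, 31, 31), (9, 20, t, 36, 18), (9, 20, t, 40, 36)}
σ[E ≥ 19 and B ≤ 31]: keep tuples satisfying E ≥ 19 and B ≤ 31 → {(26, 20, a, 11, 13), (26, 20, a, 15, 30), (26, 20, a, 21, 33), (26, 20, a, 31, 31), (9, 20, t, 11, 13), (9, 20, t, 15, 30), (9, 20, t, 21, 33), (9, 20, t, 31, 31)}
π[B, E, F]: project onto (B, E, F) (4 duplicate(s) eliminated) → {(11, 20, 13), (15, 20, 30), (21, 20, 33), (31, 20, 31)}

{(11, 20, 13), (15, 20, 30), (21, 20, 33), (31, 20, 31)}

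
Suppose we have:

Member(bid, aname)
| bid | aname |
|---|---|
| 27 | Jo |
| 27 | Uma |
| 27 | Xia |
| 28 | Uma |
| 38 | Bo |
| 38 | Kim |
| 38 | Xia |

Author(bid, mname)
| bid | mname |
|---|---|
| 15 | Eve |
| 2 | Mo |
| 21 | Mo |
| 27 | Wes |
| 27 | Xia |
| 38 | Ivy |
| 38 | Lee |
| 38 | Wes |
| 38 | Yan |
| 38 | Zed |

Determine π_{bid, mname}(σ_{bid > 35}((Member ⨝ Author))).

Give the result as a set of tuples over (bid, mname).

Joining Member and Author on bid yields {(27, Jo, Wes), (27, Jo, Xia), (27, Uma, Wes), (27, Uma, Xia), (27, Xia, Wes), (27, Xia, Xia), (38, Bo, Ivy), (38, Bo, Lee), (38, Bo, Wes), (38, Bo, Yan), (38, Bo, Zed), (38, Kim, Ivy), (38, Kim, Lee), (38, Kim, Wes), (38, Kim, Yan), (38, Kim, Zed), (38, Xia, Ivy), (38, Xia, Lee), (38, Xia, Wes), (38, Xia, Yan), (38, Xia, Zed)}.
Apply σ_{bid > 35}; surviving tuples: {(38, Bo, Ivy), (38, Bo, Lee), (38, Bo, Wes), (38, Bo, Yan), (38, Bo, Zed), (38, Kim, Ivy), (38, Kim, Lee), (38, Kim, Wes), (38, Kim, Yan), (38, Kim, Zed), (38, Xia, Ivy), (38, Xia, Lee), (38, Xia, Wes), (38, Xia, Yan), (38, Xia, Zed)}
Projecting to bid, mname (10 duplicate(s) eliminated): {(38, Ivy), (38, Lee), (38, Wes), (38, Yan), (38, Zed)}

{(38, Ivy), (38, Lee), (38, Wes), (38, Yan), (38, Zed)}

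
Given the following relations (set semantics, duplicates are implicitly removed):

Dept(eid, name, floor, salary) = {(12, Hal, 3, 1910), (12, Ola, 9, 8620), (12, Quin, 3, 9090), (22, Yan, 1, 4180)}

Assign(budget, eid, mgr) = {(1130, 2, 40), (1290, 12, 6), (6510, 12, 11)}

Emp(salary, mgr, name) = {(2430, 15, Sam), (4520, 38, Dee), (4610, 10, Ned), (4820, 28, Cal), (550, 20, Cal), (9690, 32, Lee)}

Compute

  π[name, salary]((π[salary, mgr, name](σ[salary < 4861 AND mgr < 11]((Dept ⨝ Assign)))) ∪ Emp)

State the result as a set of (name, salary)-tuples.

{(Cal, 4820), (Cal, 550), (Dee, 4520), (Hal, 1910), (Lee, 9690), (Ned, 4610), (Sam, 2430)}

Natural join on eid: {(12, Hal, 3, 1910, 1290, 6), (12, Hal, 3, 1910, 6510, 11), (12, Ola, 9, 8620, 1290, 6), (12, Ola, 9, 8620, 6510, 11), (12, Quin, 3, 9090, 1290, 6), (12, Quin, 3, 9090, 6510, 11)}
σ[salary < 4861 AND mgr < 11]: keep tuples satisfying salary < 4861 AND mgr < 11 → {(12, Hal, 3, 1910, 1290, 6)}
Keep only column(s) salary, mgr, name: {(1910, 6, Hal)}
Union: {(1910, 6, Hal)} with {(2430, 15, Sam), (4520, 38, Dee), (4610, 10, Ned), (4820, 28, Cal), (550, 20, Cal), (9690, 32, Lee)} → {(1910, 6, Hal), (2430, 15, Sam), (4520, 38, Dee), (4610, 10, Ned), (4820, 28, Cal), (550, 20, Cal), (9690, 32, Lee)}
Keep only column(s) name, salary: {(Cal, 4820), (Cal, 550), (Dee, 4520), (Hal, 1910), (Lee, 9690), (Ned, 4610), (Sam, 2430)}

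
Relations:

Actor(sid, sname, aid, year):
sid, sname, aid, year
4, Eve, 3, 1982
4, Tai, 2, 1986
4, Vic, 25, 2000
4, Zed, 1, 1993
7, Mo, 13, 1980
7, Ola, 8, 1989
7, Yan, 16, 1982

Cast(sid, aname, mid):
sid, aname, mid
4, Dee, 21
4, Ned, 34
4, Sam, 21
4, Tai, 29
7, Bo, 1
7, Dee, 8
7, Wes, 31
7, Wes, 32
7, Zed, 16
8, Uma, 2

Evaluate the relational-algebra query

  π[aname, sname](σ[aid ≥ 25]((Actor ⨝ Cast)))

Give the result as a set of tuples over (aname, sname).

{(Dee, Vic), (Ned, Vic), (Sam, Vic), (Tai, Vic)}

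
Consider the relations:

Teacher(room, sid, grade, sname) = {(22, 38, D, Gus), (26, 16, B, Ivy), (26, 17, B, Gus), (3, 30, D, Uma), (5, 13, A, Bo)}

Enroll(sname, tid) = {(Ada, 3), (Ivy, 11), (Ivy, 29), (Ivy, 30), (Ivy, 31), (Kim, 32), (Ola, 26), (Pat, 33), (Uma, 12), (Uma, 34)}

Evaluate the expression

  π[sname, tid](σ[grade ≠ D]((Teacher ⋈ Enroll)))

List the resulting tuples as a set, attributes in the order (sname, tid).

Natural join on sname: {(26, 16, B, Ivy, 11), (26, 16, B, Ivy, 29), (26, 16, B, Ivy, 30), (26, 16, B, Ivy, 31), (3, 30, D, Uma, 12), (3, 30, D, Uma, 34)}
Filtering on grade ≠ D leaves {(26, 16, B, Ivy, 11), (26, 16, B, Ivy, 29), (26, 16, B, Ivy, 30), (26, 16, B, Ivy, 31)}.
π_{sname, tid} gives {(Ivy, 11), (Ivy, 29), (Ivy, 30), (Ivy, 31)}.

{(Ivy, 11), (Ivy, 29), (Ivy, 30), (Ivy, 31)}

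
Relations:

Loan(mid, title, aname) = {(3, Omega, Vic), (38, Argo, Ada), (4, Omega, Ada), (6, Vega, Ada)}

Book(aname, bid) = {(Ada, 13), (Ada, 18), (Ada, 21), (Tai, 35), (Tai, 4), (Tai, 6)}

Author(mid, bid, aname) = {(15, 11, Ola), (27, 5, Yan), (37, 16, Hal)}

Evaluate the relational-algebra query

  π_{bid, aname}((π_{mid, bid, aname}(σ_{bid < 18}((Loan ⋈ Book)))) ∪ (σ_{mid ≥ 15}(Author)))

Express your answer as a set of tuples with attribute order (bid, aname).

{(11, Ola), (13, Ada), (16, Hal), (5, Yan)}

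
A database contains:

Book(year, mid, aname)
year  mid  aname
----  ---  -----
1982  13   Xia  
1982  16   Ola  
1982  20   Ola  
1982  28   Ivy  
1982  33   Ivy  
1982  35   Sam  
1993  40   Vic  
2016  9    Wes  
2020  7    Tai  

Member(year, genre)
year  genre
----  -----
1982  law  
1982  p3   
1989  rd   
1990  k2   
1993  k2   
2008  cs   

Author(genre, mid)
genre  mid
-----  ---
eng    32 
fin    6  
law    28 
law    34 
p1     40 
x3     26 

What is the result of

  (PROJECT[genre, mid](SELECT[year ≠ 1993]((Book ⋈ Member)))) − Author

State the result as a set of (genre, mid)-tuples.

{(law, 13), (law, 16), (law, 20), (law, 33), (law, 35), (p3, 13), (p3, 16), (p3, 20), (p3, 28), (p3, 33), (p3, 35)}

Joining Book and Member on year yields {(1982, 13, Xia, law), (1982, 13, Xia, p3), (1982, 16, Ola, law), (1982, 16, Ola, p3), (1982, 20, Ola, law), (1982, 20, Ola, p3), (1982, 28, Ivy, law), (1982, 28, Ivy, p3), (1982, 33, Ivy, law), (1982, 33, Ivy, p3), (1982, 35, Sam, law), (1982, 35, Sam, p3), (1993, 40, Vic, k2)}.
Filtering on year ≠ 1993 leaves {(1982, 13, Xia, law), (1982, 13, Xia, p3), (1982, 16, Ola, law), (1982, 16, Ola, p3), (1982, 20, Ola, law), (1982, 20, Ola, p3), (1982, 28, Ivy, law), (1982, 28, Ivy, p3), (1982, 33, Ivy, law), (1982, 33, Ivy, p3), (1982, 35, Sam, law), (1982, 35, Sam, p3)}.
Projecting to genre, mid: {(law, 13), (law, 16), (law, 20), (law, 28), (law, 33), (law, 35), (p3, 13), (p3, 16), (p3, 20), (p3, 28), (p3, 33), (p3, 35)}
Difference: {(law, 13), (law, 16), (law, 20), (law, 28), (law, 33), (law, 35), (p3, 13), (p3, 16), (p3, 20), (p3, 28), (p3, 33), (p3, 35)} with {(eng, 32), (fin, 6), (law, 28), (law, 34), (p1, 40), (x3, 26)} → {(law, 13), (law, 16), (law, 20), (law, 33), (law, 35), (p3, 13), (p3, 16), (p3, 20), (p3, 28), (p3, 33), (p3, 35)}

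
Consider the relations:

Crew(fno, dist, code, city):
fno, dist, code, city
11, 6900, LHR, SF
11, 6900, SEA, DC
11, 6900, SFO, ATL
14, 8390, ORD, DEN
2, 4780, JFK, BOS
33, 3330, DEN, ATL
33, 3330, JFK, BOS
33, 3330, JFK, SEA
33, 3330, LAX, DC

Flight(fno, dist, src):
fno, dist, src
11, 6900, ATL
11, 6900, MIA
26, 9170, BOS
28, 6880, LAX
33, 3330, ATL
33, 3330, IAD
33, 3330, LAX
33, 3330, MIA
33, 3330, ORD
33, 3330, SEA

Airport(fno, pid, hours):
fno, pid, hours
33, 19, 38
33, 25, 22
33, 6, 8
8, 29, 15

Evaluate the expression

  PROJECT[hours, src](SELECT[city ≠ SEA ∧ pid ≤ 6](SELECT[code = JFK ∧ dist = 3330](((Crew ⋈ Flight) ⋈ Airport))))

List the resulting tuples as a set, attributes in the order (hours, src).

{(8, ATL), (8, IAD), (8, LAX), (8, MIA), (8, ORD), (8, SEA)}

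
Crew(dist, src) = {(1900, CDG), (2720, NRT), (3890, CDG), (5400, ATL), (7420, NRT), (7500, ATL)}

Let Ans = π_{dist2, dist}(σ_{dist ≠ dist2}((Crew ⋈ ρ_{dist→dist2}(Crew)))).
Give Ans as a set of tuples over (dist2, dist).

ρ[dist→dist2]: schema becomes (dist2, src); tuples unchanged.
Natural join on src: {(1900, CDG, 1900), (1900, CDG, 3890), (2720, NRT, 2720), (2720, NRT, 7420), (3890, CDG, 1900), (3890, CDG, 3890), (5400, ATL, 5400), (5400, ATL, 7500), (7420, NRT, 2720), (7420, NRT, 7420), (7500, ATL, 5400), (7500, ATL, 7500)}
Selection dist ≠ dist2: {(1900, CDG, 3890), (2720, NRT, 7420), (3890, CDG, 1900), (5400, ATL, 7500), (7420, NRT, 2720), (7500, ATL, 5400)}
π[dist2, dist]: project onto (dist2, dist) → {(1900, 3890), (2720, 7420), (3890, 1900), (5400, 7500), (7420, 2720), (7500, 5400)}

{(1900, 3890), (2720, 7420), (3890, 1900), (5400, 7500), (7420, 2720), (7500, 5400)}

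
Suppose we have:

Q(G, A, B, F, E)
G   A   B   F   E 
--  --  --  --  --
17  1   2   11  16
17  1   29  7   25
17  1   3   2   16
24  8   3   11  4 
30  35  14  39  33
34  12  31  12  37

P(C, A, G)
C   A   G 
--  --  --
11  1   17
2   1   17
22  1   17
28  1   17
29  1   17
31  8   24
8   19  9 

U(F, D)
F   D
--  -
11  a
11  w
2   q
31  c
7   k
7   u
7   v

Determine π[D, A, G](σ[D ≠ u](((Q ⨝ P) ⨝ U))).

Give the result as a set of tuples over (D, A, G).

Joining Q and P on G, A yields {(17, 1, 2, 11, 16, 11), (17, 1, 2, 11, 16, 2), (17, 1, 2, 11, 16, 22), (17, 1, 2, 11, 16, 28), (17, 1, 2, 11, 16, 29), (17, 1, 29, 7, 25, 11), (17, 1, 29, 7, 25, 2), (17, 1, 29, 7, 25, 22), (17, 1, 29, 7, 25, 28), (17, 1, 29, 7, 25, 29), (17, 1, 3, 2, 16, 11), (17, 1, 3, 2, 16, 2), (17, 1, 3, 2, 16, 22), (17, 1, 3, 2, 16, 28), (17, 1, 3, 2, 16, 29), (24, 8, 3, 11, 4, 31)}.
Joining (Q ⨝ P) and U on F yields {(17, 1, 2, 11, 16, 11, a), (17, 1, 2, 11, 16, 11, w), (17, 1, 2, 11, 16, 2, a), (17, 1, 2, 11, 16, 2, w), (17, 1, 2, 11, 16, 22, a), (17, 1, 2, 11, 16, 22, w), (17, 1, 2, 11, 16, 28, a), (17, 1, 2, 11, 16, 28, w), (17, 1, 2, 11, 16, 29, a), (17, 1, 2, 11, 16, 29, w), (17, 1, 29, 7, 25, 11, k), (17, 1, 29, 7, 25, 11, u), (17, 1, 29, 7, 25, 11, v), (17, 1, 29, 7, 25, 2, k), (17, 1, 29, 7, 25, 2, u), (17, 1, 29, 7, 25, 2, v), (17, 1, 29, 7, 25, 22, k), (17, 1, 29, 7, 25, 22, u), (17, 1, 29, 7, 25, 22, v), (17, 1, 29, 7, 25, 28, k), (17, 1, 29, 7, 25, 28, u), (17, 1, 29, 7, 25, 28, v), (17, 1, 29, 7, 25, 29, k), (17, 1, 29, 7, 25, 29, u), (17, 1, 29, 7, 25, 29, v), (17, 1, 3, 2, 16, 11, q), (17, 1, 3, 2, 16, 2, q), (17, 1, 3, 2, 16, 22, q), (17, 1, 3, 2, 16, 28, q), (17, 1, 3, 2, 16, 29, q), (24, 8, 3, 11, 4, 31, a), (24, 8, 3, 11, 4, 31, w)}.
Filtering on D ≠ u leaves {(17, 1, 2, 11, 16, 11, a), (17, 1, 2, 11, 16, 11, w), (17, 1, 2, 11, 16, 2, a), (17, 1, 2, 11, 16, 2, w), (17, 1, 2, 11, 16, 22, a), (17, 1, 2, 11, 16, 22, w), (17, 1, 2, 11, 16, 28, a), (17, 1, 2, 11, 16, 28, w), (17, 1, 2, 11, 16, 29, a), (17, 1, 2, 11, 16, 29, w), (17, 1, 29, 7, 25, 11, k), (17, 1, 29, 7, 25, 11, v), (17, 1, 29, 7, 25, 2, k), (17, 1, 29, 7, 25, 2, v), (17, 1, 29, 7, 25, 22, k), (17, 1, 29, 7, 25, 22, v), (17, 1, 29, 7, 25, 28, k), (17, 1, 29, 7, 25, 28, v), (17, 1, 29, 7, 25, 29, k), (17, 1, 29, 7, 25, 29, v), (17, 1, 3, 2, 16, 11, q), (17, 1, 3, 2, 16, 2, q), (17, 1, 3, 2, 16, 22, q), (17, 1, 3, 2, 16, 28, q), (17, 1, 3, 2, 16, 29, q), (24, 8, 3, 11, 4, 31, a), (24, 8, 3, 11, 4, 31, w)}.
Projecting to D, A, G (20 duplicate(s) eliminated): {(a, 1, 17), (a, 8, 24), (k, 1, 17), (q, 1, 17), (v, 1, 17), (w, 1, 17), (w, 8, 24)}

{(a, 1, 17), (a, 8, 24), (k, 1, 17), (q, 1, 17), (v, 1, 17), (w, 1, 17), (w, 8, 24)}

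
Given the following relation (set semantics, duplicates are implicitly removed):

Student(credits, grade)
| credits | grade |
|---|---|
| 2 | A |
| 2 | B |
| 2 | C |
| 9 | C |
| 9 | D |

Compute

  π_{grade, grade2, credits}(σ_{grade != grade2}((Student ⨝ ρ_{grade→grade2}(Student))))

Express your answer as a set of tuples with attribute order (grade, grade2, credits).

ρ[grade→grade2]: schema becomes (credits, grade2); tuples unchanged.
Natural join on credits: {(2, A, A), (2, A, B), (2, A, C), (2, B, A), (2, B, B), (2, B, C), (2, C, A), (2, C, B), (2, C, C), (9, C, C), (9, C, D), (9, D, C), (9, D, D)}
Apply σ_{grade != grade2}; surviving tuples: {(2, A, B), (2, A, C), (2, B, A), (2, B, C), (2, C, A), (2, C, B), (9, C, D), (9, D, C)}
π_{grade, grade2, credits} gives {(A, B, 2), (A, C, 2), (B, A, 2), (B, C, 2), (C, A, 2), (C, B, 2), (C, D, 9), (D, C, 9)}.

{(A, B, 2), (A, C, 2), (B, A, 2), (B, C, 2), (C, A, 2), (C, B, 2), (C, D, 9), (D, C, 9)}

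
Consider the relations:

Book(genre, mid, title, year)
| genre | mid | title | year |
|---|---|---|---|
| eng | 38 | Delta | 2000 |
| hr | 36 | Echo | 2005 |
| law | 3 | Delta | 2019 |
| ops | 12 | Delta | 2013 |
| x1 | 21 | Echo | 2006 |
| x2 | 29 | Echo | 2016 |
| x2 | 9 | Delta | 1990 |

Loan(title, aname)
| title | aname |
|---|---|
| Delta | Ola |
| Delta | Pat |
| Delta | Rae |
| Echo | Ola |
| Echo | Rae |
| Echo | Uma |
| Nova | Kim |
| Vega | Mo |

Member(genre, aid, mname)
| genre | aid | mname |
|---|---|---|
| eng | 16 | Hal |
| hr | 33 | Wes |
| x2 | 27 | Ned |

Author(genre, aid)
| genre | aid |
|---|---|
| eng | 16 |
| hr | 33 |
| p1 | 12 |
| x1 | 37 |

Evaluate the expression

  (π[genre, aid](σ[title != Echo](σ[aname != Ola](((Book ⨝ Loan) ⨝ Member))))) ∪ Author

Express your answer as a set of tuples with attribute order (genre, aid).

Natural join on title: {(eng, 38, Delta, 2000, Ola), (eng, 38, Delta, 2000, Pat), (eng, 38, Delta, 2000, Rae), (hr, 36, Echo, 2005, Ola), (hr, 36, Echo, 2005, Rae), (hr, 36, Echo, 2005, Uma), (law, 3, Delta, 2019, Ola), (law, 3, Delta, 2019, Pat), (law, 3, Delta, 2019, Rae), (ops, 12, Delta, 2013, Ola), (ops, 12, Delta, 2013, Pat), (ops, 12, Delta, 2013, Rae), (x1, 21, Echo, 2006, Ola), (x1, 21, Echo, 2006, Rae), (x1, 21, Echo, 2006, Uma), (x2, 29, Echo, 2016, Ola), (x2, 29, Echo, 2016, Rae), (x2, 29, Echo, 2016, Uma), (x2, 9, Delta, 1990, Ola), (x2, 9, Delta, 1990, Pat), (x2, 9, Delta, 1990, Rae)}
Natural join on genre: {(eng, 38, Delta, 2000, Ola, 16, Hal), (eng, 38, Delta, 2000, Pat, 16, Hal), (eng, 38, Delta, 2000, Rae, 16, Hal), (hr, 36, Echo, 2005, Ola, 33, Wes), (hr, 36, Echo, 2005, Rae, 33, Wes), (hr, 36, Echo, 2005, Uma, 33, Wes), (x2, 29, Echo, 2016, Ola, 27, Ned), (x2, 29, Echo, 2016, Rae, 27, Ned), (x2, 29, Echo, 2016, Uma, 27, Ned), (x2, 9, Delta, 1990, Ola, 27, Ned), (x2, 9, Delta, 1990, Pat, 27, Ned), (x2, 9, Delta, 1990, Rae, 27, Ned)}
Filtering on aname != Ola leaves {(eng, 38, Delta, 2000, Pat, 16, Hal), (eng, 38, Delta, 2000, Rae, 16, Hal), (hr, 36, Echo, 2005, Rae, 33, Wes), (hr, 36, Echo, 2005, Uma, 33, Wes), (x2, 29, Echo, 2016, Rae, 27, Ned), (x2, 29, Echo, 2016, Uma, 27, Ned), (x2, 9, Delta, 1990, Pat, 27, Ned), (x2, 9, Delta, 1990, Rae, 27, Ned)}.
Filtering on title != Echo leaves {(eng, 38, Delta, 2000, Pat, 16, Hal), (eng, 38, Delta, 2000, Rae, 16, Hal), (x2, 9, Delta, 1990, Pat, 27, Ned), (x2, 9, Delta, 1990, Rae, 27, Ned)}.
Keep only column(s) genre, aid (2 duplicate(s) eliminated): {(eng, 16), (x2, 27)}
Set union of the two operands is {(eng, 16), (hr, 33), (p1, 12), (x1, 37), (x2, 27)}.

{(eng, 16), (hr, 33), (p1, 12), (x1, 37), (x2, 27)}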